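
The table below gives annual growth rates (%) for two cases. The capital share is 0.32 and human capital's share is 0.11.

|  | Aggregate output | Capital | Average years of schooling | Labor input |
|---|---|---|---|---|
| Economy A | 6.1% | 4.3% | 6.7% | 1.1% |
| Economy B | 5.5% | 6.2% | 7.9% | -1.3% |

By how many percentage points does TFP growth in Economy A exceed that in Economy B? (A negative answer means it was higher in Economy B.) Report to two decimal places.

Labor's share = 1 − 0.32 − 0.11 = 0.57.
Economy A: TFP = 6.1 − 1.376 − 0.737 − 0.627 = 3.36%.
Economy B: TFP = 5.5 − 1.984 − 0.869 + 0.741 = 3.388%.
Difference = 3.36 − (3.388) = -0.028 pp.

-0.03 percentage points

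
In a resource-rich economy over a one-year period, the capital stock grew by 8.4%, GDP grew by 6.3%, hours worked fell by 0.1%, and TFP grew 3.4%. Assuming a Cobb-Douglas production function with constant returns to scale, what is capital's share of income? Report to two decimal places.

α = 0.35

gY = gA + α·gK + (1−α)·gL, so gY − gA − gL = α(gK − gL).
6.3 − 3.4 + 0.1 = α × (8.4 − (-0.1)).
3 = 8.5 α, so α = 0.3529.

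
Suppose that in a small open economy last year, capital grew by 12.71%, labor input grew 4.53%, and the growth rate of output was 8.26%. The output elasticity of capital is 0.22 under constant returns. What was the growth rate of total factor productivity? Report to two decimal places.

Labor's share = 1 − 0.22 = 0.78.
Capital: 0.22 × 12.71 = 2.7962 pp.
Labor input: 0.78 × 4.53 = 3.5334 pp.
TFP growth = 8.26 − 6.3296 = 1.9304%.

1.93%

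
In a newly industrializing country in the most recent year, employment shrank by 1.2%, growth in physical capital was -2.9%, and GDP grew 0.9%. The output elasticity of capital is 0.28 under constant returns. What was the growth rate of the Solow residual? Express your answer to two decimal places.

2.58%

Labor's share = 1 − 0.28 = 0.72.
Physical capital: 0.28 × (-2.9) = -0.812 pp.
Employment: 0.72 × (-1.2) = -0.864 pp.
TFP growth = 0.9 + 1.676 = 2.576%.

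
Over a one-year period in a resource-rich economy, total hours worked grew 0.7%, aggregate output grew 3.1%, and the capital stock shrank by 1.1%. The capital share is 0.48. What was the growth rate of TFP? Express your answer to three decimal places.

3.264%

Labor's share = 1 − 0.48 = 0.52.
The capital stock: 0.48 × (-1.1) = -0.528 pp.
Total hours worked: 0.52 × 0.7 = 0.364 pp.
TFP growth = 3.1 + 0.164 = 3.264%.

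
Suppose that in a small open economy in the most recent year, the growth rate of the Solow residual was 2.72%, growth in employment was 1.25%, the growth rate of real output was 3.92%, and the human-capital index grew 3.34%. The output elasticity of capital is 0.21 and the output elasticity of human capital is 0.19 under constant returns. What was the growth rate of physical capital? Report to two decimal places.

-0.88%

Labor's share = 1 − 0.21 − 0.19 = 0.6.
gY = gA + 0.19×3.34 + 0.6×1.25 + 0.21×g.
0.21×g = 3.92 − 2.72 − 1.3846 = -0.1846.
g = -0.1846 / 0.21 = -0.879%.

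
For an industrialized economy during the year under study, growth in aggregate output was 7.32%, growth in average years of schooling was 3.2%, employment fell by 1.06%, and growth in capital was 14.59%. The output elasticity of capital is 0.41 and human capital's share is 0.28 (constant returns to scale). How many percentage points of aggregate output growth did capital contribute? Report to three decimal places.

Contribution = share × growth = 0.41 × 14.59 = 5.9819 pp.

5.982 percentage points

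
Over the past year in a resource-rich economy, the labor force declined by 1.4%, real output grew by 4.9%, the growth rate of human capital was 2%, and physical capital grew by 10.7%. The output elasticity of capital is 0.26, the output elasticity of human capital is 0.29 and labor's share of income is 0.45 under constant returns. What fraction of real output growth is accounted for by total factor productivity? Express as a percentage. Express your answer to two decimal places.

Labor's share = 1 − 0.26 − 0.29 = 0.45.
Physical capital: 0.26 × 10.7 = 2.782 pp.
Human capital: 0.29 × 2 = 0.58 pp.
The labor force: 0.45 × (-1.4) = -0.63 pp.
TFP growth = 4.9 − 2.732 = 2.168%.
TFP share of growth = 2.168 / 4.9 × 100 = 44.2449%.

Total factor productivity accounted for 44.24% of growth.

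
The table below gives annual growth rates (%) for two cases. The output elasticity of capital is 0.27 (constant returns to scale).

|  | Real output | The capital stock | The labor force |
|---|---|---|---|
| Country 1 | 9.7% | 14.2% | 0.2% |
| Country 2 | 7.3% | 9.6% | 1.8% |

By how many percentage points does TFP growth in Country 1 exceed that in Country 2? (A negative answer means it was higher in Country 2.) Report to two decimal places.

Labor's share = 1 − 0.27 = 0.73.
Country 1: TFP = 9.7 − 3.834 − 0.146 = 5.72%.
Country 2: TFP = 7.3 − 2.592 − 1.314 = 3.394%.
Difference = 5.72 − (3.394) = 2.326 pp.

2.33 percentage points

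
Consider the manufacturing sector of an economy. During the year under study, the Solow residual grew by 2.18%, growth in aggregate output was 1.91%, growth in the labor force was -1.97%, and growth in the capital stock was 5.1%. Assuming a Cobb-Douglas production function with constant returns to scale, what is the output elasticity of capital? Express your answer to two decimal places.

0.24

gY = gA + α·gK + (1−α)·gL, so gY − gA − gL = α(gK − gL).
1.91 − 2.18 + 1.97 = α × (5.1 − (-1.97)).
1.7 = 7.07 α, so α = 0.2405.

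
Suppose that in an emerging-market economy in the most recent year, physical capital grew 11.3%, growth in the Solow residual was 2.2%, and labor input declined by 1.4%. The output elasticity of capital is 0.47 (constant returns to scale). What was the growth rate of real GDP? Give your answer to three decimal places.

Labor's share = 1 − 0.47 = 0.53.
Physical capital: 0.47 × 11.3 = 5.311 pp.
Labor input: 0.53 × (-1.4) = -0.742 pp.
Output growth = 2.2 + 4.569 = 6.769%.

Real GDP growth was 6.769%.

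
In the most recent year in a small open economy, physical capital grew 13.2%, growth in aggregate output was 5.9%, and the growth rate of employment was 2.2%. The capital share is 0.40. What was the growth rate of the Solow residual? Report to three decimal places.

Labor's share = 1 − 0.4 = 0.6.
Physical capital: 0.4 × 13.2 = 5.28 pp.
Employment: 0.6 × 2.2 = 1.32 pp.
TFP growth = 5.9 − 6.6 = -0.7%.

-0.700%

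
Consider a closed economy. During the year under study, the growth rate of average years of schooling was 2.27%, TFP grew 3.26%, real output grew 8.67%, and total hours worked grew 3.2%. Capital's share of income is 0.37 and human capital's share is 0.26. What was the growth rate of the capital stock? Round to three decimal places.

Labor's share = 1 − 0.37 − 0.26 = 0.37.
gY = gA + 0.26×2.27 + 0.37×3.2 + 0.37×g.
0.37×g = 8.67 − 3.26 − 1.7742 = 3.6358.
g = 3.6358 / 0.37 = 9.82649%.

9.826%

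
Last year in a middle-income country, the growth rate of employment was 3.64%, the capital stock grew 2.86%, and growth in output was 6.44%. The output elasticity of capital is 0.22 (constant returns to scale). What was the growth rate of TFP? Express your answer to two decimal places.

Labor's share = 1 − 0.22 = 0.78.
The capital stock: 0.22 × 2.86 = 0.6292 pp.
Employment: 0.78 × 3.64 = 2.8392 pp.
TFP growth = 6.44 − 3.4684 = 2.9716%.

2.97%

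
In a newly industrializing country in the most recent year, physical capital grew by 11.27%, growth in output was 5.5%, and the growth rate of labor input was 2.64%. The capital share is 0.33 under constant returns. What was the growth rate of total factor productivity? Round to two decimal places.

Total factor productivity grew 0.01%.

Labor's share = 1 − 0.33 = 0.67.
Physical capital: 0.33 × 11.27 = 3.7191 pp.
Labor input: 0.67 × 2.64 = 1.7688 pp.
TFP growth = 5.5 − 5.4879 = 0.0121%.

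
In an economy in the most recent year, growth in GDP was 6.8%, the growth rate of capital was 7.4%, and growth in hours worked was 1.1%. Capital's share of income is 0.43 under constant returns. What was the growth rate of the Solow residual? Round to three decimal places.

Labor's share = 1 − 0.43 = 0.57.
Capital: 0.43 × 7.4 = 3.182 pp.
Hours worked: 0.57 × 1.1 = 0.627 pp.
TFP growth = 6.8 − 3.809 = 2.991%.

2.991%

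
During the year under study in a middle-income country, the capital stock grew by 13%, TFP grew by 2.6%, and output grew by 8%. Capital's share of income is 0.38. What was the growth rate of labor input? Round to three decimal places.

Labor input growth was 0.742%.

Labor's share = 1 − 0.38 = 0.62.
gY = gA + 0.38×13 + 0.62×g.
0.62×g = 8 − 2.6 − 4.94 = 0.46.
g = 0.46 / 0.62 = 0.74194%.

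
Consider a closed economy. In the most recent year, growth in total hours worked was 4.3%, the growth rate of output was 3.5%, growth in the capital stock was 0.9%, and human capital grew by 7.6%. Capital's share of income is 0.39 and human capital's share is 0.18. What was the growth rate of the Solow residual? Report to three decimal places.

-0.068%

Labor's share = 1 − 0.39 − 0.18 = 0.43.
The capital stock: 0.39 × 0.9 = 0.351 pp.
Human capital: 0.18 × 7.6 = 1.368 pp.
Total hours worked: 0.43 × 4.3 = 1.849 pp.
TFP growth = 3.5 − 3.568 = -0.068%.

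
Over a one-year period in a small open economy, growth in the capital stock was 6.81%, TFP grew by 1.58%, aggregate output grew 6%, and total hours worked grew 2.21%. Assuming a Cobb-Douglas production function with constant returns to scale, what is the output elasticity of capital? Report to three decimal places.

gY = gA + α·gK + (1−α)·gL, so gY − gA − gL = α(gK − gL).
6 − 1.58 − 2.21 = α × (6.81 − 2.21).
2.21 = 4.6 α, so α = 0.48043.

0.480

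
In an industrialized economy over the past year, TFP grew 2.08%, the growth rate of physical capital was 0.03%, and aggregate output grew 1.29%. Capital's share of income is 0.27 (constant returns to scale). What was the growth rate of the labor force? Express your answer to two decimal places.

-1.09%

Labor's share = 1 − 0.27 = 0.73.
gY = gA + 0.27×0.03 + 0.73×g.
0.73×g = 1.29 − 2.08 − 0.0081 = -0.7981.
g = -0.7981 / 0.73 = -1.0933%.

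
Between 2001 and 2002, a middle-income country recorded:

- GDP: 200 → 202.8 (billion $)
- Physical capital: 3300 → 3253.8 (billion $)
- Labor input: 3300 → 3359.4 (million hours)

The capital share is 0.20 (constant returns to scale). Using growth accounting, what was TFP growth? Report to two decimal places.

0.24%

GDP growth = (202.8 − 200) / 200 = 1.4%.
Physical capital growth = (3253.8 − 3300) / 3300 = -1.4%.
Labor input growth = (3359.4 − 3300) / 3300 = 1.8%.
Labor's share = 1 − 0.2 = 0.8.
Physical capital: 0.2 × (-1.4) = -0.28 pp.
Labor input: 0.8 × 1.8 = 1.44 pp.
TFP growth = 1.4 − 1.16 = 0.24%.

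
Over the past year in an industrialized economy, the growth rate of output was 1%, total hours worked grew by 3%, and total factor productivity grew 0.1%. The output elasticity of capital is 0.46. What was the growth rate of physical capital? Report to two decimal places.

-1.57%

Labor's share = 1 − 0.46 = 0.54.
gY = gA + 0.54×3 + 0.46×g.
0.46×g = 1 − 0.1 − 1.62 = -0.72.
g = -0.72 / 0.46 = -1.5652%.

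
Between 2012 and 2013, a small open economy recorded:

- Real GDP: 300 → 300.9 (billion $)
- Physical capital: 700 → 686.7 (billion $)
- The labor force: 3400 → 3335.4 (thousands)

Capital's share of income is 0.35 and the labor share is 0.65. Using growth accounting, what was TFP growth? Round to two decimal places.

2.20%

Real GDP growth = (300.9 − 300) / 300 = 0.3%.
Physical capital growth = (686.7 − 700) / 700 = -1.9%.
The labor force growth = (3335.4 − 3400) / 3400 = -1.9%.
Labor's share = 1 − 0.35 = 0.65.
Physical capital: 0.35 × (-1.9) = -0.665 pp.
The labor force: 0.65 × (-1.9) = -1.235 pp.
TFP growth = 0.3 + 1.9 = 2.2%.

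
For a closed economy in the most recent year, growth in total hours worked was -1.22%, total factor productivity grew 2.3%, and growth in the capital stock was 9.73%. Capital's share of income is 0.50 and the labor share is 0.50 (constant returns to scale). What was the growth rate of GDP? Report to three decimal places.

6.555%

Labor's share = 1 − 0.5 = 0.5.
The capital stock: 0.5 × 9.73 = 4.865 pp.
Total hours worked: 0.5 × (-1.22) = -0.61 pp.
Output growth = 2.3 + 4.255 = 6.555%.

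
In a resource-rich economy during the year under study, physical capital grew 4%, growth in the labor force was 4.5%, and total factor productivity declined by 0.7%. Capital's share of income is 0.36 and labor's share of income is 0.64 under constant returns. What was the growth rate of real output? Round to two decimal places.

3.62%

Labor's share = 1 − 0.36 = 0.64.
Physical capital: 0.36 × 4 = 1.44 pp.
The labor force: 0.64 × 4.5 = 2.88 pp.
Output growth = -0.7 + 4.32 = 3.62%.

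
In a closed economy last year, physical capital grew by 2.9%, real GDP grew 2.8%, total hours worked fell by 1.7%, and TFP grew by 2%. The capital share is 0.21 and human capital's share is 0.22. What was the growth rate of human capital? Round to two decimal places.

Labor's share = 1 − 0.21 − 0.22 = 0.57.
gY = gA + 0.21×2.9 + 0.57×(-1.7) + 0.22×g.
0.22×g = 2.8 − 2 + 0.36 = 1.16.
g = 1.16 / 0.22 = 5.2727%.

5.27%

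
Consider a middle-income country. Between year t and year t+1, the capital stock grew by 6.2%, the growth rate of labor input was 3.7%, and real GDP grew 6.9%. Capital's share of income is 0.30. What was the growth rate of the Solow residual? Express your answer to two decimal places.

2.45%

Labor's share = 1 − 0.3 = 0.7.
The capital stock: 0.3 × 6.2 = 1.86 pp.
Labor input: 0.7 × 3.7 = 2.59 pp.
TFP growth = 6.9 − 4.45 = 2.45%.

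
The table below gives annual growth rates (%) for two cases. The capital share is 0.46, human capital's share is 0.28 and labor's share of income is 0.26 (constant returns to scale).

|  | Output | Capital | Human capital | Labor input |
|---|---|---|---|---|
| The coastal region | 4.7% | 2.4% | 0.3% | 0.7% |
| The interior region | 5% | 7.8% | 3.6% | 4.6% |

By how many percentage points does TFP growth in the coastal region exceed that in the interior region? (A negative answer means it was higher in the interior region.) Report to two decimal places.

Labor's share = 1 − 0.46 − 0.28 = 0.26.
The coastal region: TFP = 4.7 − 1.104 − 0.084 − 0.182 = 3.33%.
The interior region: TFP = 5 − 3.588 − 1.008 − 1.196 = -0.792%.
Difference = 3.33 − (-0.792) = 4.122 pp.

4.12 percentage points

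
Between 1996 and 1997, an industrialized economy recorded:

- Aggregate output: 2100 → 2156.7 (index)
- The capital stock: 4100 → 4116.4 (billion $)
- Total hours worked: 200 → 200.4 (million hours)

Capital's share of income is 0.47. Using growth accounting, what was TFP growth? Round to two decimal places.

2.41%

Aggregate output growth = (2156.7 − 2100) / 2100 = 2.7%.
The capital stock growth = (4116.4 − 4100) / 4100 = 0.4%.
Total hours worked growth = (200.4 − 200) / 200 = 0.2%.
Labor's share = 1 − 0.47 = 0.53.
The capital stock: 0.47 × 0.4 = 0.188 pp.
Total hours worked: 0.53 × 0.2 = 0.106 pp.
TFP growth = 2.7 − 0.294 = 2.406%.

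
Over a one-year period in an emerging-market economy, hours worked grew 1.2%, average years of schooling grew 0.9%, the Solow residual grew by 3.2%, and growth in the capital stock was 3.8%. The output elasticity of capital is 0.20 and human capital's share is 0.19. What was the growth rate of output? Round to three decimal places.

Labor's share = 1 − 0.2 − 0.19 = 0.61.
The capital stock: 0.2 × 3.8 = 0.76 pp.
Average years of schooling: 0.19 × 0.9 = 0.171 pp.
Hours worked: 0.61 × 1.2 = 0.732 pp.
Output growth = 3.2 + 1.663 = 4.863%.

Output growth was 4.863%.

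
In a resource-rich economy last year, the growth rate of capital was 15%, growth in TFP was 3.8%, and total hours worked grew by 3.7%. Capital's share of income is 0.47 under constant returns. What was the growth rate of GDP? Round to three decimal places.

Labor's share = 1 − 0.47 = 0.53.
Capital: 0.47 × 15 = 7.05 pp.
Total hours worked: 0.53 × 3.7 = 1.961 pp.
Output growth = 3.8 + 9.011 = 12.811%.

12.811%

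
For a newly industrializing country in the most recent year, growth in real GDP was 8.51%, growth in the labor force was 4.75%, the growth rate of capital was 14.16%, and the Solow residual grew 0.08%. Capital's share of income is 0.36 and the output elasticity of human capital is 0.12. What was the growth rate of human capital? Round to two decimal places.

7.19%

Labor's share = 1 − 0.36 − 0.12 = 0.52.
gY = gA + 0.36×14.16 + 0.52×4.75 + 0.12×g.
0.12×g = 8.51 − 0.08 − 7.5676 = 0.8624.
g = 0.8624 / 0.12 = 7.1867%.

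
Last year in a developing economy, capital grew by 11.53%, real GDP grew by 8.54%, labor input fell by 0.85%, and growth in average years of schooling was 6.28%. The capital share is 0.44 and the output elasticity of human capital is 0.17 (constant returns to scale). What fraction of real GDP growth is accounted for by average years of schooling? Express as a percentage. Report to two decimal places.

Average years of schooling accounted for 12.50% of growth.

Average years of schooling contributed 0.17 × 6.28 = 1.0676 pp.
Share of growth = 1.0676 / 8.54 × 100 = 12.5012%.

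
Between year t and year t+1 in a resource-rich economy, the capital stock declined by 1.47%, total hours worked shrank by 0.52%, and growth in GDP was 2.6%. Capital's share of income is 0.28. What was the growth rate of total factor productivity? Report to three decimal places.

3.386%

Labor's share = 1 − 0.28 = 0.72.
The capital stock: 0.28 × (-1.47) = -0.4116 pp.
Total hours worked: 0.72 × (-0.52) = -0.3744 pp.
TFP growth = 2.6 + 0.786 = 3.386%.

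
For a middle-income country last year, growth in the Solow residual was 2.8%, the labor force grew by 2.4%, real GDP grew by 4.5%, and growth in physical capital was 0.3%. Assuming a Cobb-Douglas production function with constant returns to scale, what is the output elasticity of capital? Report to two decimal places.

α = 0.33

gY = gA + α·gK + (1−α)·gL, so gY − gA − gL = α(gK − gL).
4.5 − 2.8 − 2.4 = α × (0.3 − 2.4).
-0.7 = -2.1 α, so α = 0.3333.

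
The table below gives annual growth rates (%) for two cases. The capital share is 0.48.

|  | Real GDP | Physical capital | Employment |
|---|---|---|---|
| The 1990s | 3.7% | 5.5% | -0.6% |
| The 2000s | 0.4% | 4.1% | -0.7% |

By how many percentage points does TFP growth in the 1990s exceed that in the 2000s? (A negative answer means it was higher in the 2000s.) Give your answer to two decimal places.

2.58 percentage points

Labor's share = 1 − 0.48 = 0.52.
The 1990s: TFP = 3.7 − 2.64 + 0.312 = 1.372%.
The 2000s: TFP = 0.4 − 1.968 + 0.364 = -1.204%.
Difference = 1.372 − (-1.204) = 2.576 pp.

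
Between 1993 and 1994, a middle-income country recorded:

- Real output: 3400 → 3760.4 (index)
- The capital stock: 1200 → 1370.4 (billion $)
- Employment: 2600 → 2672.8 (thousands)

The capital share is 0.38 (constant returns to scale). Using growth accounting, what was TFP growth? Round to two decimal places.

3.47%

Real output growth = (3760.4 − 3400) / 3400 = 10.6%.
The capital stock growth = (1370.4 − 1200) / 1200 = 14.2%.
Employment growth = (2672.8 − 2600) / 2600 = 2.8%.
Labor's share = 1 − 0.38 = 0.62.
The capital stock: 0.38 × 14.2 = 5.396 pp.
Employment: 0.62 × 2.8 = 1.736 pp.
TFP growth = 10.6 − 7.132 = 3.468%.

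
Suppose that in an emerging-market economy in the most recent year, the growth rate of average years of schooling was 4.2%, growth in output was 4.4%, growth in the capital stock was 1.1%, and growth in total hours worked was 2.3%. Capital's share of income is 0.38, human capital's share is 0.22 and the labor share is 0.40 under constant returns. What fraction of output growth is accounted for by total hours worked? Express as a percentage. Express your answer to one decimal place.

20.9%

Labor's share = 1 − 0.38 − 0.22 = 0.4.
Total hours worked contributed 0.4 × 2.3 = 0.92 pp.
Share of growth = 0.92 / 4.4 × 100 = 20.909%.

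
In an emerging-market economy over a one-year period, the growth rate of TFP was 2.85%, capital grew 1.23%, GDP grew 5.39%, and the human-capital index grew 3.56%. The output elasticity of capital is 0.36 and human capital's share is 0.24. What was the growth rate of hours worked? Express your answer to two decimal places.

Labor's share = 1 − 0.36 − 0.24 = 0.4.
gY = gA + 0.36×1.23 + 0.24×3.56 + 0.4×g.
0.4×g = 5.39 − 2.85 − 1.2972 = 1.2428.
g = 1.2428 / 0.4 = 3.107%.

3.11%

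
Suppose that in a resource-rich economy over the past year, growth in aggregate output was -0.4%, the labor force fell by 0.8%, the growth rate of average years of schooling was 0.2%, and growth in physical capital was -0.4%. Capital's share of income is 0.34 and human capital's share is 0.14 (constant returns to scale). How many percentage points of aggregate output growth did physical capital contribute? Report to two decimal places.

-0.14 percentage points

Contribution = share × growth = 0.34 × (-0.4) = -0.136 pp.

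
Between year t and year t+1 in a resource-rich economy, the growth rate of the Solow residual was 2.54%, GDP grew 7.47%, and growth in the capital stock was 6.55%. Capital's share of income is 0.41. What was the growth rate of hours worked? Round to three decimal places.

Labor's share = 1 − 0.41 = 0.59.
gY = gA + 0.41×6.55 + 0.59×g.
0.59×g = 7.47 − 2.54 − 2.6855 = 2.2445.
g = 2.2445 / 0.59 = 3.80424%.

3.804%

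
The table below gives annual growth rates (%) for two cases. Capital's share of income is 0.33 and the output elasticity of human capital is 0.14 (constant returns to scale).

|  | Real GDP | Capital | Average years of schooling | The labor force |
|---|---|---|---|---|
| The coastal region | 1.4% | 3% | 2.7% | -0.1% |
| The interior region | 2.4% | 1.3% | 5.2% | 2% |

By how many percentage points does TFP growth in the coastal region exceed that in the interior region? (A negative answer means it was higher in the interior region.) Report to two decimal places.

Labor's share = 1 − 0.33 − 0.14 = 0.53.
The coastal region: TFP = 1.4 − 0.99 − 0.378 + 0.053 = 0.085%.
The interior region: TFP = 2.4 − 0.429 − 0.728 − 1.06 = 0.183%.
Difference = 0.085 − (0.183) = -0.098 pp.

-0.10 percentage points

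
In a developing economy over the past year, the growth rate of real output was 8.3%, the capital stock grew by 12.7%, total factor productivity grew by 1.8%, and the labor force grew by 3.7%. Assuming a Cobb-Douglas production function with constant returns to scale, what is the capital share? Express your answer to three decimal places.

The capital share is 0.311.

gY = gA + α·gK + (1−α)·gL, so gY − gA − gL = α(gK − gL).
8.3 − 1.8 − 3.7 = α × (12.7 − 3.7).
2.8 = 9 α, so α = 0.31111.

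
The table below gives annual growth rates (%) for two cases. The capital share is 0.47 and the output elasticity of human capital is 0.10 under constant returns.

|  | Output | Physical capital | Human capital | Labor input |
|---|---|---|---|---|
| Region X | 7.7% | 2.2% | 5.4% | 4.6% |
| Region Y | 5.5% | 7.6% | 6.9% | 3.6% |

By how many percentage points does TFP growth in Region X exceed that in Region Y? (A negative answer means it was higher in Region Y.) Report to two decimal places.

4.46 percentage points

Labor's share = 1 − 0.47 − 0.1 = 0.43.
Region X: TFP = 7.7 − 1.034 − 0.54 − 1.978 = 4.148%.
Region Y: TFP = 5.5 − 3.572 − 0.69 − 1.548 = -0.31%.
Difference = 4.148 − (-0.31) = 4.458 pp.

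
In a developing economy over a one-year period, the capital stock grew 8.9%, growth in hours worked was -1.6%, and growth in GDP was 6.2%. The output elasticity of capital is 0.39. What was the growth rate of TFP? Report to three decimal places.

3.705%

Labor's share = 1 − 0.39 = 0.61.
The capital stock: 0.39 × 8.9 = 3.471 pp.
Hours worked: 0.61 × (-1.6) = -0.976 pp.
TFP growth = 6.2 − 2.495 = 3.705%.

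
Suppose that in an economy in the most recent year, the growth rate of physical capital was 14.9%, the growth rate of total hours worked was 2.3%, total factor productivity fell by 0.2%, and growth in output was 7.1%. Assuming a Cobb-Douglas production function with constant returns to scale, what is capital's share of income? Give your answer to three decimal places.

α = 0.397

gY = gA + α·gK + (1−α)·gL, so gY − gA − gL = α(gK − gL).
7.1 + 0.2 − 2.3 = α × (14.9 − 2.3).
5 = 12.6 α, so α = 0.39683.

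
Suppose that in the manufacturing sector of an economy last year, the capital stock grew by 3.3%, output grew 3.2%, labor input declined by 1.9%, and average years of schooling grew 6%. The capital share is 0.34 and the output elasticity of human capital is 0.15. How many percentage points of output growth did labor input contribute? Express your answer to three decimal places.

Labor's share = 1 − 0.34 − 0.15 = 0.51.
Contribution = share × growth = 0.51 × (-1.9) = -0.969 pp.

-0.969 percentage points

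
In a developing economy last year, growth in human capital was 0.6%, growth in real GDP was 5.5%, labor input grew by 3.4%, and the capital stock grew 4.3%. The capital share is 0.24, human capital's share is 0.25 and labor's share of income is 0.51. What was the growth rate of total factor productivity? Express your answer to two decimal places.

2.58%

Labor's share = 1 − 0.24 − 0.25 = 0.51.
The capital stock: 0.24 × 4.3 = 1.032 pp.
Human capital: 0.25 × 0.6 = 0.15 pp.
Labor input: 0.51 × 3.4 = 1.734 pp.
TFP growth = 5.5 − 2.916 = 2.584%.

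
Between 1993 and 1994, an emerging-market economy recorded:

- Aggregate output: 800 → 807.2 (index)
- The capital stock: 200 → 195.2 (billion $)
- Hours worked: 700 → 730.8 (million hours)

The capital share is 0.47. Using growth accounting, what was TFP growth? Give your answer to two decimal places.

Aggregate output growth = (807.2 − 800) / 800 = 0.9%.
The capital stock growth = (195.2 − 200) / 200 = -2.4%.
Hours worked growth = (730.8 − 700) / 700 = 4.4%.
Labor's share = 1 − 0.47 = 0.53.
The capital stock: 0.47 × (-2.4) = -1.128 pp.
Hours worked: 0.53 × 4.4 = 2.332 pp.
TFP growth = 0.9 − 1.204 = -0.304%.

-0.30%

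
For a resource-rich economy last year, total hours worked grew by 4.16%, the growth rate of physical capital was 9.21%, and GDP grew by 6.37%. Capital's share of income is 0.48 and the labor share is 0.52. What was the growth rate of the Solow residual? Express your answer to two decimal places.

-0.21%

Labor's share = 1 − 0.48 = 0.52.
Physical capital: 0.48 × 9.21 = 4.4208 pp.
Total hours worked: 0.52 × 4.16 = 2.1632 pp.
TFP growth = 6.37 − 6.584 = -0.214%.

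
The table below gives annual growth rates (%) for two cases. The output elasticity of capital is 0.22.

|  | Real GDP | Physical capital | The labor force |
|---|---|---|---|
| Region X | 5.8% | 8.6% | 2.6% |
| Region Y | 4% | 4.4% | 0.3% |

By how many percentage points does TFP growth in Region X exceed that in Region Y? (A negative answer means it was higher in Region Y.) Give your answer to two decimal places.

-0.92 percentage points

Labor's share = 1 − 0.22 = 0.78.
Region X: TFP = 5.8 − 1.892 − 2.028 = 1.88%.
Region Y: TFP = 4 − 0.968 − 0.234 = 2.798%.
Difference = 1.88 − (2.798) = -0.918 pp.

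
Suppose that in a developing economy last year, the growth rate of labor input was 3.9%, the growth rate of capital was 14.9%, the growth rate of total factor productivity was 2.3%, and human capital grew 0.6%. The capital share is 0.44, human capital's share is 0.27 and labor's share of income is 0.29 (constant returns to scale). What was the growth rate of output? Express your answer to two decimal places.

Output growth was 10.15%.

Labor's share = 1 − 0.44 − 0.27 = 0.29.
Capital: 0.44 × 14.9 = 6.556 pp.
Human capital: 0.27 × 0.6 = 0.162 pp.
Labor input: 0.29 × 3.9 = 1.131 pp.
Output growth = 2.3 + 7.849 = 10.149%.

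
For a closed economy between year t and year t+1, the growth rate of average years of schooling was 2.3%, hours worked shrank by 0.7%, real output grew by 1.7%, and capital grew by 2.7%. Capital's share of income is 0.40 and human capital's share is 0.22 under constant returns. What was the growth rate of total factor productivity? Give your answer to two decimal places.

Labor's share = 1 − 0.4 − 0.22 = 0.38.
Capital: 0.4 × 2.7 = 1.08 pp.
Average years of schooling: 0.22 × 2.3 = 0.506 pp.
Hours worked: 0.38 × (-0.7) = -0.266 pp.
TFP growth = 1.7 − 1.32 = 0.38%.

0.38%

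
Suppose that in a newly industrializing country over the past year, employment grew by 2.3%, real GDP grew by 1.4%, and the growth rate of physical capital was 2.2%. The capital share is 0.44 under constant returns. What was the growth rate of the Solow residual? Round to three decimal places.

-0.856%

Labor's share = 1 − 0.44 = 0.56.
Physical capital: 0.44 × 2.2 = 0.968 pp.
Employment: 0.56 × 2.3 = 1.288 pp.
TFP growth = 1.4 − 2.256 = -0.856%.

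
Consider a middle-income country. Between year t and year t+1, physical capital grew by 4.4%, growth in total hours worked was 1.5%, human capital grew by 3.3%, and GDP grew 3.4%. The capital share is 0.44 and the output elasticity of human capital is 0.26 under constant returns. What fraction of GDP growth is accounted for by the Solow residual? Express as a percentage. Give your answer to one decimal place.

4.6%

Labor's share = 1 − 0.44 − 0.26 = 0.3.
Physical capital: 0.44 × 4.4 = 1.936 pp.
Human capital: 0.26 × 3.3 = 0.858 pp.
Total hours worked: 0.3 × 1.5 = 0.45 pp.
TFP growth = 3.4 − 3.244 = 0.156%.
TFP share of growth = 0.156 / 3.4 × 100 = 4.588%.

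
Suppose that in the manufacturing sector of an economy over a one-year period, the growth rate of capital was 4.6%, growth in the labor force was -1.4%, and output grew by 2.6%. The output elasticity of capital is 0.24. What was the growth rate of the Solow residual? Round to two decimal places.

Labor's share = 1 − 0.24 = 0.76.
Capital: 0.24 × 4.6 = 1.104 pp.
The labor force: 0.76 × (-1.4) = -1.064 pp.
TFP growth = 2.6 − 0.04 = 2.56%.

The Solow residual growth was 2.56%.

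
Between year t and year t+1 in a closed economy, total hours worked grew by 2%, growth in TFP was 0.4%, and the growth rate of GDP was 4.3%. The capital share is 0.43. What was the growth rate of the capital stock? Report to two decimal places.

Labor's share = 1 − 0.43 = 0.57.
gY = gA + 0.57×2 + 0.43×g.
0.43×g = 4.3 − 0.4 − 1.14 = 2.76.
g = 2.76 / 0.43 = 6.4186%.

6.42%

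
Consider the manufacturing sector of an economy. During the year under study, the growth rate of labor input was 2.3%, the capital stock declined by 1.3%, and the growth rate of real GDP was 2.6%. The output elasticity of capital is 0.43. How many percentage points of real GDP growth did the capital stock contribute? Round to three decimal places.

-0.559 percentage points

Contribution = share × growth = 0.43 × (-1.3) = -0.559 pp.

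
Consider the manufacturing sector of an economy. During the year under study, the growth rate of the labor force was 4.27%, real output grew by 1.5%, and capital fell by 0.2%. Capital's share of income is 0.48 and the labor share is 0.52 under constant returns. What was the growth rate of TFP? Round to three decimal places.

-0.624%

Labor's share = 1 − 0.48 = 0.52.
Capital: 0.48 × (-0.2) = -0.096 pp.
The labor force: 0.52 × 4.27 = 2.2204 pp.
TFP growth = 1.5 − 2.1244 = -0.6244%.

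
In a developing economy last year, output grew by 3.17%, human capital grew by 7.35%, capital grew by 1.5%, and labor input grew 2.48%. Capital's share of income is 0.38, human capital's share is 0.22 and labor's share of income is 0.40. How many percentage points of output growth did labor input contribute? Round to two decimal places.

Labor's share = 1 − 0.38 − 0.22 = 0.4.
Contribution = share × growth = 0.4 × 2.48 = 0.992 pp.

0.99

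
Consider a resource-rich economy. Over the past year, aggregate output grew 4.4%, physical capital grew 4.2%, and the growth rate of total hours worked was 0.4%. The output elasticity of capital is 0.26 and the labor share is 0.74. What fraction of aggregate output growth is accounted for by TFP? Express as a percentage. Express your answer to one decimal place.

68.5%

Labor's share = 1 − 0.26 = 0.74.
Physical capital: 0.26 × 4.2 = 1.092 pp.
Total hours worked: 0.74 × 0.4 = 0.296 pp.
TFP growth = 4.4 − 1.388 = 3.012%.
TFP share of growth = 3.012 / 4.4 × 100 = 68.455%.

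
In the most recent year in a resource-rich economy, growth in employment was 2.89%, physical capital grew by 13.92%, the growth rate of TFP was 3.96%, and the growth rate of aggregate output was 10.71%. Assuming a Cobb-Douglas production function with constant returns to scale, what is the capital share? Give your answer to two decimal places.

The capital share is 0.35.

gY = gA + α·gK + (1−α)·gL, so gY − gA − gL = α(gK − gL).
10.71 − 3.96 − 2.89 = α × (13.92 − 2.89).
3.86 = 11.03 α, so α = 0.35.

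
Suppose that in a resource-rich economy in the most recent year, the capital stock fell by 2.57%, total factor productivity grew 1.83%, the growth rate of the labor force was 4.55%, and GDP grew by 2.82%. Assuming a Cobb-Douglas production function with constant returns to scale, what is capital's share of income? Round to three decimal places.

gY = gA + α·gK + (1−α)·gL, so gY − gA − gL = α(gK − gL).
2.82 − 1.83 − 4.55 = α × (-2.57 − 4.55).
-3.56 = -7.12 α, so α = 0.5.

α = 0.500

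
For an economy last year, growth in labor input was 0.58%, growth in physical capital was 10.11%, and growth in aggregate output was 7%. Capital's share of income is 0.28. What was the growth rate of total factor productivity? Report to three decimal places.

Labor's share = 1 − 0.28 = 0.72.
Physical capital: 0.28 × 10.11 = 2.8308 pp.
Labor input: 0.72 × 0.58 = 0.4176 pp.
TFP growth = 7 − 3.2484 = 3.7516%.

Total factor productivity growth was 3.752%.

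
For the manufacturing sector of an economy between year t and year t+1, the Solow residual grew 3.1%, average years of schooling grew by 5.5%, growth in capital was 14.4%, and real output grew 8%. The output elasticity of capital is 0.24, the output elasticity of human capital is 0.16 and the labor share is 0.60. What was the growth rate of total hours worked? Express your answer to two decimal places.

Labor's share = 1 − 0.24 − 0.16 = 0.6.
gY = gA + 0.24×14.4 + 0.16×5.5 + 0.6×g.
0.6×g = 8 − 3.1 − 4.336 = 0.564.
g = 0.564 / 0.6 = 0.94%.

Total hours worked growth was 0.94%.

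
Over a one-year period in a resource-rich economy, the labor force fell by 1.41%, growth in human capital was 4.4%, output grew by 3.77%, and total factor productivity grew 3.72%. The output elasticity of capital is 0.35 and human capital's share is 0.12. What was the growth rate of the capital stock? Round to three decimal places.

Labor's share = 1 − 0.35 − 0.12 = 0.53.
gY = gA + 0.12×4.4 + 0.53×(-1.41) + 0.35×g.
0.35×g = 3.77 − 3.72 + 0.2193 = 0.2693.
g = 0.2693 / 0.35 = 0.76943%.

The capital stock growth was 0.769%.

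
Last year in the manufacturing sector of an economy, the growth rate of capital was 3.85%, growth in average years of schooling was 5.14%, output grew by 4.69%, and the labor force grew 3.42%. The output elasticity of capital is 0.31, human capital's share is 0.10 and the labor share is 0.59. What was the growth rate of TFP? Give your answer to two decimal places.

TFP growth was 0.96%.

Labor's share = 1 − 0.31 − 0.1 = 0.59.
Capital: 0.31 × 3.85 = 1.1935 pp.
Average years of schooling: 0.1 × 5.14 = 0.514 pp.
The labor force: 0.59 × 3.42 = 2.0178 pp.
TFP growth = 4.69 − 3.7253 = 0.9647%.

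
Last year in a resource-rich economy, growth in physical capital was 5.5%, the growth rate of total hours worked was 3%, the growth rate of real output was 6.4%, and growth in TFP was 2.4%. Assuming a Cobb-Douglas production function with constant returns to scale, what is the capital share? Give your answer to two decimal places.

α = 0.40

gY = gA + α·gK + (1−α)·gL, so gY − gA − gL = α(gK − gL).
6.4 − 2.4 − 3 = α × (5.5 − 3).
1 = 2.5 α, so α = 0.4.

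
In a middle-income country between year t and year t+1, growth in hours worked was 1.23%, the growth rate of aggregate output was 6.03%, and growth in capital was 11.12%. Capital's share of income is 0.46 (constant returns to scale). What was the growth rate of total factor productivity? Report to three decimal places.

0.251%

Labor's share = 1 − 0.46 = 0.54.
Capital: 0.46 × 11.12 = 5.1152 pp.
Hours worked: 0.54 × 1.23 = 0.6642 pp.
TFP growth = 6.03 − 5.7794 = 0.2506%.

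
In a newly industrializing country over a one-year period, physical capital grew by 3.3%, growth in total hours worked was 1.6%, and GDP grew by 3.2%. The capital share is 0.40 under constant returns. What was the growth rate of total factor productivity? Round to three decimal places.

Labor's share = 1 − 0.4 = 0.6.
Physical capital: 0.4 × 3.3 = 1.32 pp.
Total hours worked: 0.6 × 1.6 = 0.96 pp.
TFP growth = 3.2 − 2.28 = 0.92%.

0.920%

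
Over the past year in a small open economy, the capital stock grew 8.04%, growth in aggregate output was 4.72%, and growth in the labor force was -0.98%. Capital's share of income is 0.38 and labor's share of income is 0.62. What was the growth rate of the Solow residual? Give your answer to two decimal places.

2.27%

Labor's share = 1 − 0.38 = 0.62.
The capital stock: 0.38 × 8.04 = 3.0552 pp.
The labor force: 0.62 × (-0.98) = -0.6076 pp.
TFP growth = 4.72 − 2.4476 = 2.2724%.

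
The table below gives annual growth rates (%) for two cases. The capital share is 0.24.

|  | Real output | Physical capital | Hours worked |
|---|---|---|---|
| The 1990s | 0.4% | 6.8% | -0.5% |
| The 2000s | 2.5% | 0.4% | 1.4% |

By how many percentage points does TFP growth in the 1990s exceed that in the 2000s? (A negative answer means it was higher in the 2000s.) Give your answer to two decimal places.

Labor's share = 1 − 0.24 = 0.76.
The 1990s: TFP = 0.4 − 1.632 + 0.38 = -0.852%.
The 2000s: TFP = 2.5 − 0.096 − 1.064 = 1.34%.
Difference = -0.852 − (1.34) = -2.192 pp.

-2.19 percentage points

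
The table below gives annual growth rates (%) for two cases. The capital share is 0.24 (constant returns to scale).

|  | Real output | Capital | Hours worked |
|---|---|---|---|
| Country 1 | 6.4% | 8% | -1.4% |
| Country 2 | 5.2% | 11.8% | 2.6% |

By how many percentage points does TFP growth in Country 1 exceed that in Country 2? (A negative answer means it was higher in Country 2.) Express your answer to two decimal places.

Labor's share = 1 − 0.24 = 0.76.
Country 1: TFP = 6.4 − 1.92 + 1.064 = 5.544%.
Country 2: TFP = 5.2 − 2.832 − 1.976 = 0.392%.
Difference = 5.544 − (0.392) = 5.152 pp.

5.15 percentage points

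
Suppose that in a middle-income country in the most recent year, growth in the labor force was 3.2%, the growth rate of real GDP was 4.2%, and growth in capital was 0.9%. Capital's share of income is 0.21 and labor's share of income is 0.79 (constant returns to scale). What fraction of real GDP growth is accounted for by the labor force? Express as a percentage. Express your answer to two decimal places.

Labor's share = 1 − 0.21 = 0.79.
The labor force contributed 0.79 × 3.2 = 2.528 pp.
Share of growth = 2.528 / 4.2 × 100 = 60.1905%.

60.19%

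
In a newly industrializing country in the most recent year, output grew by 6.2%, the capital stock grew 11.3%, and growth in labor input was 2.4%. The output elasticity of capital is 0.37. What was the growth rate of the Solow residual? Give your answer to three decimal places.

Labor's share = 1 − 0.37 = 0.63.
The capital stock: 0.37 × 11.3 = 4.181 pp.
Labor input: 0.63 × 2.4 = 1.512 pp.
TFP growth = 6.2 − 5.693 = 0.507%.

The Solow residual growth was 0.507%.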